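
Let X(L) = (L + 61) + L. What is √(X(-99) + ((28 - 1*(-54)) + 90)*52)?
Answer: √8807 ≈ 93.846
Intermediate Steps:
X(L) = 61 + 2*L (X(L) = (61 + L) + L = 61 + 2*L)
√(X(-99) + ((28 - 1*(-54)) + 90)*52) = √((61 + 2*(-99)) + ((28 - 1*(-54)) + 90)*52) = √((61 - 198) + ((28 + 54) + 90)*52) = √(-137 + (82 + 90)*52) = √(-137 + 172*52) = √(-137 + 8944) = √8807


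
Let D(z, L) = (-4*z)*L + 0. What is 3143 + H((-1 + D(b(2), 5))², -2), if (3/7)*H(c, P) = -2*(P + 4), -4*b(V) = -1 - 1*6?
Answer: 9401/3 ≈ 3133.7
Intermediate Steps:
b(V) = 7/4 (b(V) = -(-1 - 1*6)/4 = -(-1 - 6)/4 = -¼*(-7) = 7/4)
D(z, L) = -4*L*z (D(z, L) = -4*L*z + 0 = -4*L*z)
H(c, P) = -56/3 - 14*P/3 (H(c, P) = 7*(-2*(P + 4))/3 = 7*(-2*(4 + P))/3 = 7*(-8 - 2*P)/3 = -56/3 - 14*P/3)
3143 + H((-1 + D(b(2), 5))², -2) = 3143 + (-56/3 - 14/3*(-2)) = 3143 + (-56/3 + 28/3) = 3143 - 28/3 = 9401/3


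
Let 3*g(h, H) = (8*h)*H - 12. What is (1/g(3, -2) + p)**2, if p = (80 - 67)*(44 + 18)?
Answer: 259822161/400 ≈ 6.4956e+5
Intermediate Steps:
g(h, H) = -4 + 8*H*h/3 (g(h, H) = ((8*h)*H - 12)/3 = (8*H*h - 12)/3 = (-12 + 8*H*h)/3 = -4 + 8*H*h/3)
p = 806 (p = 13*62 = 806)
(1/g(3, -2) + p)**2 = (1/(-4 + (8/3)*(-2)*3) + 806)**2 = (1/(-4 - 16) + 806)**2 = (1/(-20) + 806)**2 = (-1/20 + 806)**2 = (16119/20)**2 = 259822161/400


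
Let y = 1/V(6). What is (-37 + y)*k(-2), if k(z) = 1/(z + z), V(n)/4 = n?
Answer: 887/96 ≈ 9.2396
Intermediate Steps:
V(n) = 4*n
y = 1/24 (y = 1/(4*6) = 1/24 ≈ 0.041667)
k(z) = 1/(2*z)
(-37 + y)*k(-2) = (-37 + 1/24)*((½)/(-2)) = -887*(-1)/(48*2) = -887/24*(-¼) = 887/96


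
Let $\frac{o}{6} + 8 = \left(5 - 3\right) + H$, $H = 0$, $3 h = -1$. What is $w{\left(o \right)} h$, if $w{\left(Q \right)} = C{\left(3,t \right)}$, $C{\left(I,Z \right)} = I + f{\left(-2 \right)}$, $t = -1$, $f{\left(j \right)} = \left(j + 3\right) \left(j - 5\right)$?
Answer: $\frac{4}{3} \approx 1.3333$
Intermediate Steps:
$h = - \frac{1}{3}$ ($h = \frac{1}{3} \left(-1\right) = - \frac{1}{3} \approx -0.33333$)
$f{\left(j \right)} = \left(-5 + j\right) \left(3 + j\right)$ ($f{\left(j \right)} = \left(3 + j\right) \left(-5 + j\right) = \left(-5 + j\right) \left(3 + j\right)$)
$C{\left(I,Z \right)} = -7 + I$ ($C{\left(I,Z \right)} = I - \left(11 - 4\right) = I + \left(-15 + 4 + 4\right) = I - 7 = -7 + I$)
$o = -36$ ($o = -48 + 6 \left(\left(5 - 3\right) + 0\right) = -48 + 6 \left(2 + 0\right) = -48 + 6 \cdot 2 = -48 + 12 = -36$)
$w{\left(Q \right)} = -4$ ($w{\left(Q \right)} = -7 + 3 = -4$)
$w{\left(o \right)} h = \left(-4\right) \left(- \frac{1}{3}\right) = \frac{4}{3}$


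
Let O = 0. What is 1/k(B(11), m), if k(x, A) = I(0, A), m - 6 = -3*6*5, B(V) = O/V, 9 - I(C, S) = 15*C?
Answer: ⅑ ≈ 0.11111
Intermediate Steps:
I(C, S) = 9 - 15*C
B(V) = 0 (B(V) = 0/V = 0)
m = -84 (m = 6 - 3*6*5 = 6 - 18*5 = 6 - 90 = -84)
k(x, A) = 9 (k(x, A) = 9 - 15*0 = 9 + 0 = 9)
1/k(B(11), m) = 1/9 = ⅑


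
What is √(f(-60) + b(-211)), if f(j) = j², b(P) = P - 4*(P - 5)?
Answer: √4253 ≈ 65.215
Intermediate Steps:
b(P) = 20 - 3*P (b(P) = P - 4*(-5 + P) = P + (20 - 4*P) = 20 - 3*P)
√(f(-60) + b(-211)) = √((-60)² + (20 - 3*(-211))) = √(3600 + (20 + 633)) = √(3600 + 653) = √4253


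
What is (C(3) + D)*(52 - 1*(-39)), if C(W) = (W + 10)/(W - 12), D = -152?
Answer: -125671/9 ≈ -13963.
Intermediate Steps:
C(W) = (10 + W)/(-12 + W)
(C(3) + D)*(52 - 1*(-39)) = ((10 + 3)/(-12 + 3) - 152)*(52 - 1*(-39)) = (13/(-9) - 152)*(52 + 39) = (-1/9*13 - 152)*91 = (-13/9 - 152)*91 = -1381/9*91 = -125671/9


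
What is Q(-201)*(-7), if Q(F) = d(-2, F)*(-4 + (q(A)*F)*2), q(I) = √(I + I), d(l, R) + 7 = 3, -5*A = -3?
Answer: -112 - 11256*√30/5 ≈ -12442.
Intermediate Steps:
A = ⅗ (A = -⅕*(-3) = ⅗ ≈ 0.60000)
d(l, R) = -4 (d(l, R) = -7 + 3 = -4)
q(I) = √2*√I (q(I) = √(2*I) = √2*√I)
Q(F) = 16 - 8*F*√30/5 (Q(F) = -4*(-4 + ((√2*√(⅗))*F)*2) = -4*(-4 + ((√2*(√15/5))*F)*2) = -4*(-4 + ((√30/5)*F)*2) = -4*(-4 + (F*√30/5)*2) = -4*(-4 + 2*F*√30/5) = 16 - 8*F*√30/5)
Q(-201)*(-7) = (16 - 8/5*(-201)*√30)*(-7) = (16 + 1608*√30/5)*(-7) = -112 - 11256*√30/5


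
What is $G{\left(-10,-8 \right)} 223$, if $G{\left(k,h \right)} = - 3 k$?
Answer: $6690$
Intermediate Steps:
$G{\left(-10,-8 \right)} 223 = \left(-3\right) \left(-10\right) 223 = 30 \cdot 223 = 6690$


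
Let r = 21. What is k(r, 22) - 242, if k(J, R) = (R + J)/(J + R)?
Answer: -241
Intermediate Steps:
k(J, R) = 1 (k(J, R) = (J + R)/(J + R) = 1)
k(r, 22) - 242 = 1 - 242 = -241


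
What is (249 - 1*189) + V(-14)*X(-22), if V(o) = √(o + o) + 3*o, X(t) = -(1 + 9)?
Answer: 480 - 20*I*√7 ≈ 480.0 - 52.915*I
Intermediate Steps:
X(t) = -10 (X(t) = -1*10 = -10)
V(o) = 3*o + √2*√o (V(o) = √(2*o) + 3*o = √2*√o + 3*o = 3*o + √2*√o)
(249 - 1*189) + V(-14)*X(-22) = (249 - 1*189) + (3*(-14) + √2*√(-14))*(-10) = (249 - 189) + (-42 + √2*(I*√14))*(-10) = 60 + (-42 + 2*I*√7)*(-10) = 60 + (420 - 20*I*√7) = 480 - 20*I*√7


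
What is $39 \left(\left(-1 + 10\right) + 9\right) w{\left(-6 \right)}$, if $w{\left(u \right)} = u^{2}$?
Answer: $25272$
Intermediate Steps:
$39 \left(\left(-1 + 10\right) + 9\right) w{\left(-6 \right)} = 39 \left(\left(-1 + 10\right) + 9\right) \left(-6\right)^{2} = 39 \left(9 + 9\right) 36 = 39 \cdot 18 \cdot 36 = 702 \cdot 36 = 25272$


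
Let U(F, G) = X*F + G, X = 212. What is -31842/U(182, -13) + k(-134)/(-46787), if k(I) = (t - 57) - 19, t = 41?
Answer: -38165171/46272343 ≈ -0.82479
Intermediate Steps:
k(I) = -35 (k(I) = (41 - 57) - 19 = -16 - 19 = -35)
U(F, G) = G + 212*F (U(F, G) = 212*F + G = G + 212*F)
-31842/U(182, -13) + k(-134)/(-46787) = -31842/(-13 + 212*182) - 35/(-46787) = -31842/(-13 + 38584) - 35*(-1/46787) = -31842/38571 + 35/46787 = -31842*1/38571 + 35/46787 = -10614/12857 + 35/46787 = -38165171/46272343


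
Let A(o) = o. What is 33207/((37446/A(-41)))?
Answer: -453829/12482 ≈ -36.359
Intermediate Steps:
33207/((37446/A(-41))) = 33207/((37446/(-41))) = 33207/((37446*(-1/41))) = 33207/(-37446/41) = 33207*(-41/37446) = -453829/12482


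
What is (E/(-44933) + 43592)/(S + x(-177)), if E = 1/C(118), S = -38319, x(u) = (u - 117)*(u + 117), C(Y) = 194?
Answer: -379991551183/180258884358 ≈ -2.1080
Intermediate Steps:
x(u) = (-117 + u)*(117 + u)
E = 1/194 ≈ 0.0051546
(E/(-44933) + 43592)/(S + x(-177)) = ((1/194)/(-44933) + 43592)/(-38319 + (-13689 + (-177)²)) = ((1/194)*(-1/44933) + 43592)/(-38319 + (-13689 + 31329)) = (-1/8717002 + 43592)/(-38319 + 17640) = (379991551183/8717002)/(-20679) = (379991551183/8717002)*(-1/20679) = -379991551183/180258884358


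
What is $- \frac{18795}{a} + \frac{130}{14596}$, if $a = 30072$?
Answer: $- \frac{17985}{29192} \approx -0.61609$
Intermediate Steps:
$- \frac{18795}{a} + \frac{130}{14596} = - \frac{18795}{30072} + \frac{130}{14596} = \left(-18795\right) \frac{1}{30072} + 130 \cdot \frac{1}{14596} = - \frac{5}{8} + \frac{65}{7298} = - \frac{17985}{29192}$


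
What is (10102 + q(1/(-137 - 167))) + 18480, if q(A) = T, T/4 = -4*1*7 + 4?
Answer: 28486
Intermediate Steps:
T = -96 (T = 4*(-4*1*7 + 4) = 4*(-4*7 + 4) = 4*(-28 + 4) = 4*(-24) = -96)
q(A) = -96
(10102 + q(1/(-137 - 167))) + 18480 = (10102 - 96) + 18480 = 10006 + 18480 = 28486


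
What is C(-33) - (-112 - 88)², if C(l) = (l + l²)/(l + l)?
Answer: -40016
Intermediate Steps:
C(l) = (l + l²)/(2*l) (C(l) = (l + l²)/((2*l)) = (l + l²)*(1/(2*l)) = (l + l²)/(2*l))
C(-33) - (-112 - 88)² = (½ + (½)*(-33)) - (-112 - 88)² = (½ - 33/2) - 1*(-200)² = -16 - 1*40000 = -16 - 40000 = -40016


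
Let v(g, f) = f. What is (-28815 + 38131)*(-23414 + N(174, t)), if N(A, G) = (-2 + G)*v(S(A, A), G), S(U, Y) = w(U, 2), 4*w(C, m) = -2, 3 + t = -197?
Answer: 158241576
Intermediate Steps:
t = -200 (t = -3 - 197 = -200)
w(C, m) = -½ (w(C, m) = (¼)*(-2) = -½)
S(U, Y) = -½
N(A, G) = G*(-2 + G) (N(A, G) = (-2 + G)*G = G*(-2 + G))
(-28815 + 38131)*(-23414 + N(174, t)) = (-28815 + 38131)*(-23414 - 200*(-2 - 200)) = 9316*(-23414 - 200*(-202)) = 9316*(-23414 + 40400) = 9316*16986 = 158241576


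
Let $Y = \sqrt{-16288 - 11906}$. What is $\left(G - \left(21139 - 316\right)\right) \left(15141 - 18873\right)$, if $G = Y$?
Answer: $77711436 - 3732 i \sqrt{28194} \approx 7.7711 \cdot 10^{7} - 6.2664 \cdot 10^{5} i$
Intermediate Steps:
$Y = i \sqrt{28194}$ ($Y = \sqrt{-28194} = i \sqrt{28194} \approx 167.91 i$)
$G = i \sqrt{28194} \approx 167.91 i$
$\left(G - \left(21139 - 316\right)\right) \left(15141 - 18873\right) = \left(i \sqrt{28194} - \left(21139 - 316\right)\right) \left(15141 - 18873\right) = \left(i \sqrt{28194} - 20823\right) \left(15141 + \left(-24177 + 5304\right)\right) = \left(i \sqrt{28194} - 20823\right) \left(15141 - 18873\right) = \left(i \sqrt{28194} - 20823\right) \left(-3732\right) = \left(-20823 + i \sqrt{28194}\right) \left(-3732\right) = 77711436 - 3732 i \sqrt{28194}$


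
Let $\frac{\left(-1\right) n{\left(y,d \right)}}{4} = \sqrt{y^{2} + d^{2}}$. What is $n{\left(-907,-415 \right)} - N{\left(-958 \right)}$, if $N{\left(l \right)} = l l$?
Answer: $-917764 - 4 \sqrt{994874} \approx -9.2175 \cdot 10^{5}$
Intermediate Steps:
$N{\left(l \right)} = l^{2}$
$n{\left(y,d \right)} = - 4 \sqrt{d^{2} + y^{2}}$ ($n{\left(y,d \right)} = - 4 \sqrt{y^{2} + d^{2}} = - 4 \sqrt{d^{2} + y^{2}}$)
$n{\left(-907,-415 \right)} - N{\left(-958 \right)} = - 4 \sqrt{\left(-415\right)^{2} + \left(-907\right)^{2}} - \left(-958\right)^{2} = - 4 \sqrt{172225 + 822649} - 917764 = - 4 \sqrt{994874} - 917764 = -917764 - 4 \sqrt{994874}$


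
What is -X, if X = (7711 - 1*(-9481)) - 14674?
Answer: -2518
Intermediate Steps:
X = 2518 (X = (7711 + 9481) - 14674 = 17192 - 14674 = 2518)
-X = -1*2518 = -2518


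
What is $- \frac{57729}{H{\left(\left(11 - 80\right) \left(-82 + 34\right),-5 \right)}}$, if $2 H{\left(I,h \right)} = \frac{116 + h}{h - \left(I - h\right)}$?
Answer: $\frac{127850492}{37} \approx 3.4554 \cdot 10^{6}$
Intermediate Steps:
$H{\left(I,h \right)} = \frac{116 + h}{2 \left(- I + 2 h\right)}$ ($H{\left(I,h \right)} = \frac{\left(116 + h\right) \frac{1}{h - \left(I - h\right)}}{2} = \frac{\left(116 + h\right) \frac{1}{- I + 2 h}}{2} = \frac{\frac{1}{- I + 2 h} \left(116 + h\right)}{2} = \frac{116 + h}{2 \left(- I + 2 h\right)}$)
$- \frac{57729}{H{\left(\left(11 - 80\right) \left(-82 + 34\right),-5 \right)}} = - \frac{57729}{\frac{1}{2} \frac{1}{- \left(11 - 80\right) \left(-82 + 34\right) + 2 \left(-5\right)} \left(116 - 5\right)} = - \frac{57729}{\frac{1}{2} \frac{1}{- \left(-69\right) \left(-48\right) - 10} \cdot 111} = - \frac{57729}{\frac{1}{2} \frac{1}{\left(-1\right) 3312 - 10} \cdot 111} = - \frac{57729}{\frac{1}{2} \frac{1}{-3312 - 10} \cdot 111} = - \frac{57729}{\frac{1}{2} \frac{1}{-3322} \cdot 111} = - \frac{57729}{\frac{1}{2} \left(- \frac{1}{3322}\right) 111} = - \frac{57729}{- \frac{111}{6644}} = \left(-57729\right) \left(- \frac{6644}{111}\right) = \frac{127850492}{37}$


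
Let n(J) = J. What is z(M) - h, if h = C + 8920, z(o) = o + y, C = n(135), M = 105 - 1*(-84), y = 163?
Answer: -8703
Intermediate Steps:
M = 189 (M = 105 + 84 = 189)
C = 135
z(o) = 163 + o (z(o) = o + 163 = 163 + o)
h = 9055 (h = 135 + 8920 = 9055)
z(M) - h = (163 + 189) - 1*9055 = 352 - 9055 = -8703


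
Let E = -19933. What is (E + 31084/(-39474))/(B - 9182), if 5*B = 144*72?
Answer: 1967165815/701492454 ≈ 2.8043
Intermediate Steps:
B = 10368/5 (B = (144*72)/5 = (⅕)*10368 = 10368/5 ≈ 2073.6)
(E + 31084/(-39474))/(B - 9182) = (-19933 + 31084/(-39474))/(10368/5 - 9182) = (-19933 + 31084*(-1/39474))/(-35542/5) = (-19933 - 15542/19737)*(-5/35542) = -393433163/19737*(-5/35542) = 1967165815/701492454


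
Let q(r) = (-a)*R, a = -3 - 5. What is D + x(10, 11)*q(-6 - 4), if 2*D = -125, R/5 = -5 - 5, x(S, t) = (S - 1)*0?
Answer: -125/2 ≈ -62.500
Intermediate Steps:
x(S, t) = 0 (x(S, t) = (-1 + S)*0 = 0)
R = -50 (R = 5*(-5 - 5) = 5*(-10) = -50)
D = -125/2 (D = (½)*(-125) = -125/2 ≈ -62.500)
a = -8
q(r) = -400 (q(r) = -1*(-8)*(-50) = 8*(-50) = -400)
D + x(10, 11)*q(-6 - 4) = -125/2 + 0*(-400) = -125/2 + 0 = -125/2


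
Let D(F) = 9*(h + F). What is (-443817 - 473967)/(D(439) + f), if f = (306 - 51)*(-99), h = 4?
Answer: 50988/1181 ≈ 43.174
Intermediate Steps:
f = -25245 (f = 255*(-99) = -25245)
D(F) = 36 + 9*F (D(F) = 9*(4 + F) = 36 + 9*F)
(-443817 - 473967)/(D(439) + f) = (-443817 - 473967)/((36 + 9*439) - 25245) = -917784/((36 + 3951) - 25245) = -917784/(3987 - 25245) = -917784/(-21258) = -917784*(-1/21258) = 50988/1181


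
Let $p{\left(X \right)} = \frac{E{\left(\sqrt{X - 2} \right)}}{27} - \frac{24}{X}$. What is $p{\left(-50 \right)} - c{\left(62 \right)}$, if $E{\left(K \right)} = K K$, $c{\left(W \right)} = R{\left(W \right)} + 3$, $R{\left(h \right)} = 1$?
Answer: $- \frac{3676}{675} \approx -5.4459$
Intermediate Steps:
$c{\left(W \right)} = 4$ ($c{\left(W \right)} = 1 + 3 = 4$)
$E{\left(K \right)} = K^{2}$
$p{\left(X \right)} = - \frac{2}{27} - \frac{24}{X} + \frac{X}{27}$ ($p{\left(X \right)} = \frac{\left(\sqrt{X - 2}\right)^{2}}{27} - \frac{24}{X} = \left(\sqrt{-2 + X}\right)^{2} \cdot \frac{1}{27} - \frac{24}{X} = \left(-2 + X\right) \frac{1}{27} - \frac{24}{X} = \left(- \frac{2}{27} + \frac{X}{27}\right) - \frac{24}{X} = - \frac{2}{27} - \frac{24}{X} + \frac{X}{27}$)
$p{\left(-50 \right)} - c{\left(62 \right)} = \frac{-648 - 50 \left(-2 - 50\right)}{27 \left(-50\right)} - 4 = \frac{1}{27} \left(- \frac{1}{50}\right) \left(-648 - -2600\right) - 4 = \frac{1}{27} \left(- \frac{1}{50}\right) \left(-648 + 2600\right) - 4 = \frac{1}{27} \left(- \frac{1}{50}\right) 1952 - 4 = - \frac{976}{675} - 4 = - \frac{3676}{675}$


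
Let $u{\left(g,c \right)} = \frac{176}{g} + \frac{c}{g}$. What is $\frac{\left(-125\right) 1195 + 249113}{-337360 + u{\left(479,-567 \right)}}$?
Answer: $- \frac{15924834}{53865277} \approx -0.29564$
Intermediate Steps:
$\frac{\left(-125\right) 1195 + 249113}{-337360 + u{\left(479,-567 \right)}} = \frac{\left(-125\right) 1195 + 249113}{-337360 + \frac{176 - 567}{479}} = \frac{-149375 + 249113}{-337360 + \frac{1}{479} \left(-391\right)} = \frac{99738}{-337360 - \frac{391}{479}} = \frac{99738}{- \frac{161595831}{479}} = 99738 \left(- \frac{479}{161595831}\right) = - \frac{15924834}{53865277}$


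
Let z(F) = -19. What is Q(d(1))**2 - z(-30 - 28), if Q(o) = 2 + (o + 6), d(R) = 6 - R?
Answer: 188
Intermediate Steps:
Q(o) = 8 + o (Q(o) = 2 + (6 + o) = 8 + o)
Q(d(1))**2 - z(-30 - 28) = (8 + (6 - 1*1))**2 - 1*(-19) = (8 + (6 - 1))**2 + 19 = (8 + 5)**2 + 19 = 13**2 + 19 = 169 + 19 = 188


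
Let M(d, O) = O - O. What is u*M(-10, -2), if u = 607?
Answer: 0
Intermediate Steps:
M(d, O) = 0
u*M(-10, -2) = 607*0 = 0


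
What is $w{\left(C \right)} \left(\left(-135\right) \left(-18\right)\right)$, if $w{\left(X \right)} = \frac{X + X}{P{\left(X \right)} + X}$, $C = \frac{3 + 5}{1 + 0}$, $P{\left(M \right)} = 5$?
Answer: $\frac{38880}{13} \approx 2990.8$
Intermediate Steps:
$C = 8$ ($C = \frac{8}{1} = 8 \cdot 1 = 8$)
$w{\left(X \right)} = \frac{2 X}{5 + X}$ ($w{\left(X \right)} = \frac{X + X}{5 + X} = \frac{2 X}{5 + X}$)
$w{\left(C \right)} \left(\left(-135\right) \left(-18\right)\right) = 2 \cdot 8 \frac{1}{5 + 8} \left(\left(-135\right) \left(-18\right)\right) = 2 \cdot 8 \cdot \frac{1}{13} \cdot 2430 = \frac{16}{13} \cdot 2430 = \frac{38880}{13}$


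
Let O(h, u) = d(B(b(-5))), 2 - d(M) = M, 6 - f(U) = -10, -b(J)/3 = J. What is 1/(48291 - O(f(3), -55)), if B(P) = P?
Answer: 1/48304 ≈ 2.0702e-5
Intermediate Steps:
b(J) = -3*J
f(U) = 16 (f(U) = 6 - 1*(-10) = 6 + 10 = 16)
d(M) = 2 - M
O(h, u) = -13 (O(h, u) = 2 - (-3)*(-5) = 2 - 1*15 = 2 - 15 = -13)
1/(48291 - O(f(3), -55)) = 1/(48291 - 1*(-13)) = 1/(48291 + 13) = 1/48304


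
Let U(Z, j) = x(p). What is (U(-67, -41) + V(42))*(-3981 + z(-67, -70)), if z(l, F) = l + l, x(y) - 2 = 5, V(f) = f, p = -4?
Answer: -201635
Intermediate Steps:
x(y) = 7 (x(y) = 2 + 5 = 7)
U(Z, j) = 7
z(l, F) = 2*l
(U(-67, -41) + V(42))*(-3981 + z(-67, -70)) = (7 + 42)*(-3981 + 2*(-67)) = 49*(-3981 - 134) = 49*(-4115) = -201635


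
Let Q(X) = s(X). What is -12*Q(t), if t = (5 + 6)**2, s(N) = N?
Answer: -1452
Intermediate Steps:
t = 121 (t = 11**2 = 121)
Q(X) = X
-12*Q(t) = -12*121 = -1452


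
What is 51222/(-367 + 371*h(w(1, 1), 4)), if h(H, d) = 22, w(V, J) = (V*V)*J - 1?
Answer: 51222/7795 ≈ 6.5711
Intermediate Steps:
w(V, J) = -1 + J*V**2 (w(V, J) = V**2*J - 1 = J*V**2 - 1 = -1 + J*V**2)
51222/(-367 + 371*h(w(1, 1), 4)) = 51222/(-367 + 371*22) = 51222/(-367 + 8162) = 51222/7795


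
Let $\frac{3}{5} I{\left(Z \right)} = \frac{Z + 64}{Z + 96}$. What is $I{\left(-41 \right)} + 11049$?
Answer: $\frac{364640}{33} \approx 11050.0$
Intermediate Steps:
$I{\left(Z \right)} = \frac{5 \left(64 + Z\right)}{3 \left(96 + Z\right)}$ ($I{\left(Z \right)} = \frac{5 \frac{Z + 64}{Z + 96}}{3} = \frac{5 \frac{64 + Z}{96 + Z}}{3} = \frac{5 \left(64 + Z\right)}{3 \left(96 + Z\right)}$)
$I{\left(-41 \right)} + 11049 = \frac{5 \left(64 - 41\right)}{3 \left(96 - 41\right)} + 11049 = \frac{5}{3} \cdot \frac{1}{55} \cdot 23 + 11049 = \frac{23}{33} + 11049 = \frac{364640}{33}$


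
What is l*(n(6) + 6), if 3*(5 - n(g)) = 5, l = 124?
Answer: 3472/3 ≈ 1157.3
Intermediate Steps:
n(g) = 10/3 (n(g) = 5 - ⅓*5 = 5 - 5/3 = 10/3)
l*(n(6) + 6) = 124*(10/3 + 6) = 124*(28/3) = 3472/3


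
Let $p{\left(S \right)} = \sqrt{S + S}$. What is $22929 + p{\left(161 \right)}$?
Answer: $22929 + \sqrt{322} \approx 22947.0$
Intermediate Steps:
$p{\left(S \right)} = \sqrt{2} \sqrt{S}$ ($p{\left(S \right)} = \sqrt{2 S} = \sqrt{2} \sqrt{S}$)
$22929 + p{\left(161 \right)} = 22929 + \sqrt{2} \sqrt{161} = 22929 + \sqrt{322}$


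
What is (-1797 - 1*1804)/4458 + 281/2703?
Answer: -2826935/4016658 ≈ -0.70380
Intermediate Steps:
(-1797 - 1*1804)/4458 + 281/2703 = (-1797 - 1804)*(1/4458) + 281*(1/2703) = -3601*1/4458 + 281/2703 = -3601/4458 + 281/2703 = -2826935/4016658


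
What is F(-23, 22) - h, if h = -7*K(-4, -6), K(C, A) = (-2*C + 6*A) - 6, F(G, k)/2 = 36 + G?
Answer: -212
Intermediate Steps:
F(G, k) = 72 + 2*G (F(G, k) = 2*(36 + G) = 72 + 2*G)
K(C, A) = -6 - 2*C + 6*A
h = 238 (h = -7*(-6 - 2*(-4) + 6*(-6)) = -7*(-6 + 8 - 36) = -7*(-34) = 238)
F(-23, 22) - h = (72 + 2*(-23)) - 1*238 = (72 - 46) - 238 = 26 - 238 = -212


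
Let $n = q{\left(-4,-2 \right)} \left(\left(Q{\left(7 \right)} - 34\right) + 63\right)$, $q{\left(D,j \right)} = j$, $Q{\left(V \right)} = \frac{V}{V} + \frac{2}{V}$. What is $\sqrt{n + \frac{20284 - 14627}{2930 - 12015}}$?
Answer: $\frac{i \sqrt{247488782205}}{63595} \approx 7.8227 i$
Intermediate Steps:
$Q{\left(V \right)} = 1 + \frac{2}{V}$
$n = - \frac{424}{7}$ ($n = - 2 \left(\left(\frac{2 + 7}{7} - 34\right) + 63\right) = - 2 \left(\left(\frac{1}{7} \cdot 9 - 34\right) + 63\right) = - 2 \left(\left(\frac{9}{7} - 34\right) + 63\right) = - 2 \left(- \frac{229}{7} + 63\right) = \left(-2\right) \frac{212}{7} = - \frac{424}{7} \approx -60.571$)
$\sqrt{n + \frac{20284 - 14627}{2930 - 12015}} = \sqrt{- \frac{424}{7} + \frac{20284 - 14627}{2930 - 12015}} = \sqrt{- \frac{424}{7} + \frac{5657}{-9085}} = \sqrt{- \frac{424}{7} + 5657 \left(- \frac{1}{9085}\right)} = \sqrt{- \frac{424}{7} - \frac{5657}{9085}} = \sqrt{- \frac{3891639}{63595}} = \frac{i \sqrt{247488782205}}{63595}$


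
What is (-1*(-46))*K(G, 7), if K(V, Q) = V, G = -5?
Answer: -230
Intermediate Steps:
(-1*(-46))*K(G, 7) = -1*(-46)*(-5) = 46*(-5) = -230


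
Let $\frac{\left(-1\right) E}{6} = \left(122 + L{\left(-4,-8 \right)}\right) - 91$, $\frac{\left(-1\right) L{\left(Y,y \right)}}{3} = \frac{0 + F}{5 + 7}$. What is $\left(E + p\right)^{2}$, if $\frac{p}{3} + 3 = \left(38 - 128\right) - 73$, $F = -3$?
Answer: $\frac{1896129}{4} \approx 4.7403 \cdot 10^{5}$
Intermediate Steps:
$L{\left(Y,y \right)} = \frac{3}{4}$ ($L{\left(Y,y \right)} = - 3 \frac{0 - 3}{5 + 7} = - 3 \left(- \frac{3}{12}\right) = - 3 \left(\left(-3\right) \frac{1}{12}\right) = \left(-3\right) \left(- \frac{1}{4}\right) = \frac{3}{4}$)
$p = -498$ ($p = -9 + 3 \left(\left(38 - 128\right) - 73\right) = -9 + 3 \left(-90 - 73\right) = -9 + 3 \left(-163\right) = -9 - 489 = -498$)
$E = - \frac{381}{2}$ ($E = - 6 \left(\left(122 + \frac{3}{4}\right) - 91\right) = - 6 \left(\frac{491}{4} - 91\right) = \left(-6\right) \frac{127}{4} = - \frac{381}{2} \approx -190.5$)
$\left(E + p\right)^{2} = \left(- \frac{381}{2} - 498\right)^{2} = \left(- \frac{1377}{2}\right)^{2} = \frac{1896129}{4}$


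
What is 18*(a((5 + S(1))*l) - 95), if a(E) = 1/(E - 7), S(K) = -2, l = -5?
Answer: -18819/11 ≈ -1710.8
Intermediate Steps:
a(E) = 1/(-7 + E)
18*(a((5 + S(1))*l) - 95) = 18*(1/(-7 + (5 - 2)*(-5)) - 95) = 18*(1/(-7 + 3*(-5)) - 95) = 18*(1/(-7 - 15) - 95) = 18*(1/(-22) - 95) = 18*(-1/22 - 95) = 18*(-2091/22) = -18819/11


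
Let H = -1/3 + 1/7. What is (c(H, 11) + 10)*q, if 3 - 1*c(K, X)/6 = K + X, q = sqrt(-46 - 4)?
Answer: -1290*I*sqrt(2)/7 ≈ -260.62*I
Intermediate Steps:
H = -4/21 (H = -1*1/3 + 1*(1/7) = -1/3 + 1/7 = -4/21 ≈ -0.19048)
q = 5*I*sqrt(2) (q = sqrt(-50) = 5*I*sqrt(2) ≈ 7.0711*I)
c(K, X) = 18 - 6*K - 6*X (c(K, X) = 18 - 6*(K + X) = 18 + (-6*K - 6*X) = 18 - 6*K - 6*X)
(c(H, 11) + 10)*q = ((18 - 6*(-4/21) - 6*11) + 10)*(5*I*sqrt(2)) = ((18 + 8/7 - 66) + 10)*(5*I*sqrt(2)) = (-328/7 + 10)*(5*I*sqrt(2)) = -1290*I*sqrt(2)/7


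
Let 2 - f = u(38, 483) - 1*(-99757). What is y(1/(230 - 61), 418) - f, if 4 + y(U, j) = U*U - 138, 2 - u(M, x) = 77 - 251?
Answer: 2850073630/28561 ≈ 99789.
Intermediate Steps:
u(M, x) = 176 (u(M, x) = 2 - (77 - 251) = 2 - 1*(-174) = 2 + 174 = 176)
y(U, j) = -142 + U² (y(U, j) = -4 + (U*U - 138) = -4 + (U² - 138) = -4 + (-138 + U²) = -142 + U²)
f = -99931 (f = 2 - (176 - 1*(-99757)) = 2 - (176 + 99757) = 2 - 1*99933 = 2 - 99933 = -99931)
y(1/(230 - 61), 418) - f = (-142 + (1/(230 - 61))²) - 1*(-99931) = (-142 + (1/169)²) + 99931 = (-142 + 1/28561) + 99931 = -4055661/28561 + 99931 = 2850073630/28561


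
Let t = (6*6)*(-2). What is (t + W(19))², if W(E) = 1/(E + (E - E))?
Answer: 1868689/361 ≈ 5176.4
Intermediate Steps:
t = -72 (t = 36*(-2) = -72)
W(E) = 1/E (W(E) = 1/(E + 0) = 1/E)
(t + W(19))² = (-72 + 1/19)² = (-1367/19)² = 1868689/361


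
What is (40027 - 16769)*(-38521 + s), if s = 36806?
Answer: -39887470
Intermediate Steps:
(40027 - 16769)*(-38521 + s) = (40027 - 16769)*(-38521 + 36806) = 23258*(-1715) = -39887470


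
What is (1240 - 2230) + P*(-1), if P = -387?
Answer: -603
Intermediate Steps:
(1240 - 2230) + P*(-1) = (1240 - 2230) - 387*(-1) = -990 + 387 = -603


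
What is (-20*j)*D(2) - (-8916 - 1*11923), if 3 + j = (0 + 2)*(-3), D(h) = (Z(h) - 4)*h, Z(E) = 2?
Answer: 20119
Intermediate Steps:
D(h) = -2*h (D(h) = (2 - 4)*h = -2*h)
j = -9 (j = -3 + (0 + 2)*(-3) = -3 + 2*(-3) = -3 - 6 = -9)
(-20*j)*D(2) - (-8916 - 1*11923) = (-20*(-9))*(-2*2) - (-8916 - 1*11923) = 180*(-4) - (-8916 - 11923) = -720 - 1*(-20839) = -720 + 20839 = 20119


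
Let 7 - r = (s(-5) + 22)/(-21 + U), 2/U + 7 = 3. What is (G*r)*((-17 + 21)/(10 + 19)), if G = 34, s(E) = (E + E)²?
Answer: 74120/1247 ≈ 59.439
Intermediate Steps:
U = -½ (U = 2/(-7 + 3) = 2/(-4) = 2*(-¼) = -½ ≈ -0.50000)
s(E) = 4*E² (s(E) = (2*E)² = 4*E²)
r = 545/43 (r = 7 - (4*(-5)² + 22)/(-21 - ½) = 7 - (4*25 + 22)/(-43/2) = 7 - (100 + 22)*(-2)/43 = 7 - 122*(-2)/43 = 7 - 1*(-244/43) = 7 + 244/43 = 545/43 ≈ 12.674)
(G*r)*((-17 + 21)/(10 + 19)) = (34*(545/43))*((-17 + 21)/(10 + 19)) = 18530*(4/29)/43 = 18530*(4*(1/29))/43 = (18530/43)*(4/29) = 74120/1247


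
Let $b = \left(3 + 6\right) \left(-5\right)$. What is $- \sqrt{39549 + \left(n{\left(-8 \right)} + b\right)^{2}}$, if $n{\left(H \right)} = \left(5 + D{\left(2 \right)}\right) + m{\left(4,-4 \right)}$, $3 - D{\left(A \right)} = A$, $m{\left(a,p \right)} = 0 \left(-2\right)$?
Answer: $- 37 \sqrt{30} \approx -202.66$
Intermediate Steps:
$m{\left(a,p \right)} = 0$
$D{\left(A \right)} = 3 - A$
$b = -45$ ($b = 9 \left(-5\right) = -45$)
$n{\left(H \right)} = 6$ ($n{\left(H \right)} = \left(5 + \left(3 - 2\right)\right) + 0 = \left(5 + 1\right) + 0 = 6 + 0 = 6$)
$- \sqrt{39549 + \left(n{\left(-8 \right)} + b\right)^{2}} = - \sqrt{39549 + \left(6 - 45\right)^{2}} = - \sqrt{39549 + \left(-39\right)^{2}} = - \sqrt{39549 + 1521} = - \sqrt{41070} = - 37 \sqrt{30}$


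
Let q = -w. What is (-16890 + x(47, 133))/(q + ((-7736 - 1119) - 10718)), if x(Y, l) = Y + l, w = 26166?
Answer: 16710/45739 ≈ 0.36533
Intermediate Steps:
q = -26166 (q = -1*26166 = -26166)
(-16890 + x(47, 133))/(q + ((-7736 - 1119) - 10718)) = (-16890 + (47 + 133))/(-26166 + ((-7736 - 1119) - 10718)) = (-16890 + 180)/(-26166 + (-8855 - 10718)) = -16710/(-26166 - 19573) = -16710/(-45739) = -16710*(-1/45739) = 16710/45739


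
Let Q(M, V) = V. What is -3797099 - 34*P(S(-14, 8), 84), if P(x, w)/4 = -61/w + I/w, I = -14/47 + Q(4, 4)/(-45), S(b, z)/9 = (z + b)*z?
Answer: -168643737763/44415 ≈ -3.7970e+6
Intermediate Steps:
S(b, z) = 9*z*(b + z) (S(b, z) = 9*((z + b)*z) = 9*((b + z)*z) = 9*(z*(b + z)) = 9*z*(b + z))
I = -818/2115 (I = -14/47 + 4/(-45) = -14*1/47 + 4*(-1/45) = -14/47 - 4/45 = -818/2115 ≈ -0.38676)
P(x, w) = -519332/(2115*w) (P(x, w) = 4*(-61/w - 818/(2115*w)) = 4*(-129833/(2115*w)) = -519332/(2115*w))
-3797099 - 34*P(S(-14, 8), 84) = -3797099 - (-17657288)/(2115*84) = -3797099 - 34*(-129833/44415) = -3797099 + 4414322/44415 = -168643737763/44415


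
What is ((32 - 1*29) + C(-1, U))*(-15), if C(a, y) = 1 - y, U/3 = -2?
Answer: -150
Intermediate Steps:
U = -6 (U = 3*(-2) = -6)
((32 - 1*29) + C(-1, U))*(-15) = ((32 - 1*29) + (1 - 1*(-6)))*(-15) = ((32 - 29) + (1 + 6))*(-15) = (3 + 7)*(-15) = 10*(-15) = -150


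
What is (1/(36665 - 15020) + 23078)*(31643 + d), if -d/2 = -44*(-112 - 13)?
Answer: 3437219902991/7215 ≈ 4.7640e+8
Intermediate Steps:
d = -11000 (d = -(-88)*(-112 - 13) = -(-88)*(-125) = -2*5500 = -11000)
(1/(36665 - 15020) + 23078)*(31643 + d) = (1/(36665 - 15020) + 23078)*(31643 - 11000) = (1/21645 + 23078)*20643 = (499523311/21645)*20643 = 3437219902991/7215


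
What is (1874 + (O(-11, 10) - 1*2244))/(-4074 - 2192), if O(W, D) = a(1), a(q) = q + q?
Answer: 184/3133 ≈ 0.058730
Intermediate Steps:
a(q) = 2*q
O(W, D) = 2 (O(W, D) = 2*1 = 2)
(1874 + (O(-11, 10) - 1*2244))/(-4074 - 2192) = (1874 + (2 - 1*2244))/(-4074 - 2192) = (1874 + (2 - 2244))/(-6266) = (1874 - 2242)*(-1/6266) = -368*(-1/6266) = 184/3133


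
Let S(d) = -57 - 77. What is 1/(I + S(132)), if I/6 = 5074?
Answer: 1/30310 ≈ 3.2992e-5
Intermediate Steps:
I = 30444 (I = 6*5074 = 30444)
S(d) = -134
1/(I + S(132)) = 1/(30444 - 134) = 1/30310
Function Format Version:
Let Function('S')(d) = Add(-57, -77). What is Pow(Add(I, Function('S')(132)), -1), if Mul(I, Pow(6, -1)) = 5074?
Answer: Rational(1, 30310) ≈ 3.2992e-5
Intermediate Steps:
I = 30444 (I = Mul(6, 5074) = 30444)
Function('S')(d) = -134
Pow(Add(I, Function('S')(132)), -1) = Pow(Add(30444, -134), -1) = Pow(30310, -1) = Rational(1, 30310)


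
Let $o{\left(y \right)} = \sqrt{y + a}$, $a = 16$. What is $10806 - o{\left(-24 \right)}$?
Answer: $10806 - 2 i \sqrt{2} \approx 10806.0 - 2.8284 i$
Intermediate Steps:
$o{\left(y \right)} = \sqrt{16 + y}$ ($o{\left(y \right)} = \sqrt{y + 16} = \sqrt{16 + y}$)
$10806 - o{\left(-24 \right)} = 10806 - \sqrt{16 - 24} = 10806 - \sqrt{-8} = 10806 - 2 i \sqrt{2}$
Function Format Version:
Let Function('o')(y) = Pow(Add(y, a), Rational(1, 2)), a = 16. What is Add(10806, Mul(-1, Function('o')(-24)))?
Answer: Add(10806, Mul(-2, I, Pow(2, Rational(1, 2)))) ≈ Add(10806., Mul(-2.8284, I))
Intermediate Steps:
Function('o')(y) = Pow(Add(16, y), Rational(1, 2)) (Function('o')(y) = Pow(Add(y, 16), Rational(1, 2)) = Pow(Add(16, y), Rational(1, 2)))
Add(10806, Mul(-1, Function('o')(-24))) = Add(10806, Mul(-1, Pow(Add(16, -24), Rational(1, 2)))) = Add(10806, Mul(-1, Pow(-8, Rational(1, 2)))) = Add(10806, Mul(-1, Mul(2, I, Pow(2, Rational(1, 2))))) = Add(10806, Mul(-2, I, Pow(2, Rational(1, 2))))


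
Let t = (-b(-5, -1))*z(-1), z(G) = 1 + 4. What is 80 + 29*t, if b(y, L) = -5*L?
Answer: -645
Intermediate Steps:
z(G) = 5
t = -25 (t = -(-5)*(-1)*5 = -1*5*5 = -5*5 = -25)
80 + 29*t = 80 + 29*(-25) = 80 - 725 = -645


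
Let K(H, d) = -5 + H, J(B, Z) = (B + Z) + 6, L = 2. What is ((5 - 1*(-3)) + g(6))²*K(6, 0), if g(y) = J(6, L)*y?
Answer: 8464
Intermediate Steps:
J(B, Z) = 6 + B + Z
g(y) = 14*y (g(y) = (6 + 6 + 2)*y = 14*y)
((5 - 1*(-3)) + g(6))²*K(6, 0) = ((5 - 1*(-3)) + 14*6)²*(-5 + 6) = ((5 + 3) + 84)²*1 = (8 + 84)²*1 = 92²*1 = 8464*1 = 8464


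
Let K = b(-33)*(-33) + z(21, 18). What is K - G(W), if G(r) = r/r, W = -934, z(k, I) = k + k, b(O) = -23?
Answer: 800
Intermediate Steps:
z(k, I) = 2*k
G(r) = 1
K = 801 (K = -23*(-33) + 2*21 = 759 + 42 = 801)
K - G(W) = 801 - 1*1 = 801 - 1 = 800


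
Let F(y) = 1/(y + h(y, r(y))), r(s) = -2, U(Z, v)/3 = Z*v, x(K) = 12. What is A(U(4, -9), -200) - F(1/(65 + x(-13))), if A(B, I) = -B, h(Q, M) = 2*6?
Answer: 99823/925 ≈ 107.92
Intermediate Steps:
U(Z, v) = 3*Z*v (U(Z, v) = 3*(Z*v) = 3*Z*v)
h(Q, M) = 12
F(y) = 1/(12 + y) (F(y) = 1/(y + 12) = 1/(12 + y))
A(U(4, -9), -200) - F(1/(65 + x(-13))) = -3*4*(-9) - 1/(12 + 1/(65 + 12)) = -1*(-108) - 1/(12 + 1/77) = 108 - 1/(12 + 1/77) = 108 - 1/925/77 = 108 - 1*77/925 = 108 - 77/925 = 99823/925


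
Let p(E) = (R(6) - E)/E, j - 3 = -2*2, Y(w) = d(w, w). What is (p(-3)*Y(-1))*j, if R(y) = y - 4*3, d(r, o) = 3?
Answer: -3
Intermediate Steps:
R(y) = -12 + y (R(y) = y - 12 = -12 + y)
Y(w) = 3
j = -1 (j = 3 - 2*2 = 3 - 4 = -1)
p(E) = (-6 - E)/E (p(E) = ((-12 + 6) - E)/E = (-6 - E)/E)
(p(-3)*Y(-1))*j = (((-6 - 1*(-3))/(-3))*3)*(-1) = (-(-6 + 3)/3*3)*(-1) = (-⅓*(-3)*3)*(-1) = (1*3)*(-1) = 3*(-1) = -3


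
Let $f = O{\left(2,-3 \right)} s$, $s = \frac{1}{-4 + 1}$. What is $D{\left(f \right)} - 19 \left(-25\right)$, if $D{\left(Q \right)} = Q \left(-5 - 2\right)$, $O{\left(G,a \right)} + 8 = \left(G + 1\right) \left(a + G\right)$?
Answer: $\frac{1348}{3} \approx 449.33$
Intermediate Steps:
$s = - \frac{1}{3}$ ($s = \frac{1}{-3} = - \frac{1}{3} \approx -0.33333$)
$O{\left(G,a \right)} = -8 + \left(1 + G\right) \left(G + a\right)$ ($O{\left(G,a \right)} = -8 + \left(G + 1\right) \left(a + G\right) = -8 + \left(1 + G\right) \left(G + a\right)$)
$f = \frac{11}{3}$ ($f = \left(-8 + 2 - 3 + 2^{2} + 2 \left(-3\right)\right) \left(- \frac{1}{3}\right) = \left(-8 + 2 - 3 + 4 - 6\right) \left(- \frac{1}{3}\right) = \left(-11\right) \left(- \frac{1}{3}\right) = \frac{11}{3} \approx 3.6667$)
$D{\left(Q \right)} = - 7 Q$ ($D{\left(Q \right)} = Q \left(-5 - 2\right) = Q \left(-7\right) = - 7 Q$)
$D{\left(f \right)} - 19 \left(-25\right) = \left(-7\right) \frac{11}{3} - 19 \left(-25\right) = - \frac{77}{3} - -475 = - \frac{77}{3} + 475 = \frac{1348}{3}$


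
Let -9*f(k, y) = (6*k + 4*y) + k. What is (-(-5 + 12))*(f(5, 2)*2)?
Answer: 602/9 ≈ 66.889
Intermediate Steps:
f(k, y) = -7*k/9 - 4*y/9 (f(k, y) = -((6*k + 4*y) + k)/9 = -((4*y + 6*k) + k)/9 = -(4*y + 7*k)/9 = -7*k/9 - 4*y/9)
(-(-5 + 12))*(f(5, 2)*2) = (-(-5 + 12))*((-7/9*5 - 4/9*2)*2) = (-1*7)*((-35/9 - 8/9)*2) = -(-301)*2/9 = -7*(-86/9) = 602/9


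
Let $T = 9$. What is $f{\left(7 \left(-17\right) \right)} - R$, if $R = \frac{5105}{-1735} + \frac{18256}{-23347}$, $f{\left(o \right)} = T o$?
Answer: $- \frac{8646436920}{8101409} \approx -1067.3$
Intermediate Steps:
$f{\left(o \right)} = 9 o$
$R = - \frac{30172119}{8101409}$ ($R = 5105 \left(- \frac{1}{1735}\right) + 18256 \left(- \frac{1}{23347}\right) = - \frac{1021}{347} - \frac{18256}{23347} = - \frac{30172119}{8101409} \approx -3.7243$)
$f{\left(7 \left(-17\right) \right)} - R = 9 \cdot 7 \left(-17\right) - - \frac{30172119}{8101409} = 9 \left(-119\right) + \frac{30172119}{8101409} = -1071 + \frac{30172119}{8101409} = - \frac{8646436920}{8101409}$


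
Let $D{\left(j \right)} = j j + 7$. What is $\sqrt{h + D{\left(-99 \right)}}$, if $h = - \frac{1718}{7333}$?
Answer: $\frac{\sqrt{527391897218}}{7333} \approx 99.034$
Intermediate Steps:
$h = - \frac{1718}{7333}$ ($h = \left(-1718\right) \frac{1}{7333} = - \frac{1718}{7333} \approx -0.23428$)
$D{\left(j \right)} = 7 + j^{2}$ ($D{\left(j \right)} = j^{2} + 7 = 7 + j^{2}$)
$\sqrt{h + D{\left(-99 \right)}} = \sqrt{- \frac{1718}{7333} + \left(7 + \left(-99\right)^{2}\right)} = \sqrt{- \frac{1718}{7333} + \left(7 + 9801\right)} = \sqrt{- \frac{1718}{7333} + 9808} = \sqrt{\frac{71920346}{7333}} = \frac{\sqrt{527391897218}}{7333}$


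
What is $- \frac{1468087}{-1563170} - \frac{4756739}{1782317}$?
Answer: $- \frac{4818995285051}{2786064464890} \approx -1.7297$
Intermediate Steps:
$- \frac{1468087}{-1563170} - \frac{4756739}{1782317} = \left(-1468087\right) \left(- \frac{1}{1563170}\right) - \frac{4756739}{1782317} = \frac{1468087}{1563170} - \frac{4756739}{1782317} = - \frac{4818995285051}{2786064464890}$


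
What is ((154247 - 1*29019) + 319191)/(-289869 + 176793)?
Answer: -444419/113076 ≈ -3.9303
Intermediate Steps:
((154247 - 1*29019) + 319191)/(-289869 + 176793) = ((154247 - 29019) + 319191)/(-113076) = (125228 + 319191)*(-1/113076) = 444419*(-1/113076) = -444419/113076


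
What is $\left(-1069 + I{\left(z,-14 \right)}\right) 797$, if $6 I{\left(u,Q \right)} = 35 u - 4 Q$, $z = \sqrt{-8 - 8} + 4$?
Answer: $- \frac{2477873}{3} + \frac{55790 i}{3} \approx -8.2596 \cdot 10^{5} + 18597.0 i$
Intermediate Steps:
$z = 4 + 4 i$ ($z = \sqrt{-16} + 4 = 4 i + 4 = 4 + 4 i \approx 4.0 + 4.0 i$)
$I{\left(u,Q \right)} = - \frac{2 Q}{3} + \frac{35 u}{6}$ ($I{\left(u,Q \right)} = \frac{35 u - 4 Q}{6} = \frac{- 4 Q + 35 u}{6} = - \frac{2 Q}{3} + \frac{35 u}{6}$)
$\left(-1069 + I{\left(z,-14 \right)}\right) 797 = \left(-1069 + \left(\left(- \frac{2}{3}\right) \left(-14\right) + \frac{35 \left(4 + 4 i\right)}{6}\right)\right) 797 = \left(-1069 + \left(\frac{28}{3} + \left(\frac{70}{3} + \frac{70 i}{3}\right)\right)\right) 797 = \left(-1069 + \left(\frac{98}{3} + \frac{70 i}{3}\right)\right) 797 = \left(- \frac{3109}{3} + \frac{70 i}{3}\right) 797 = - \frac{2477873}{3} + \frac{55790 i}{3}$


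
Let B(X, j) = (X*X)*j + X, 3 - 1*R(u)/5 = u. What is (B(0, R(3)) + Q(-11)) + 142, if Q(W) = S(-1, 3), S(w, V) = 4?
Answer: 146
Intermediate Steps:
R(u) = 15 - 5*u
Q(W) = 4
B(X, j) = X + j*X² (B(X, j) = X²*j + X = j*X² + X = X + j*X²)
(B(0, R(3)) + Q(-11)) + 142 = (0*(1 + 0*(15 - 5*3)) + 4) + 142 = (0*(1 + 0*(15 - 15)) + 4) + 142 = (0*(1 + 0*0) + 4) + 142 = (0*(1 + 0) + 4) + 142 = (0*1 + 4) + 142 = (0 + 4) + 142 = 4 + 142 = 146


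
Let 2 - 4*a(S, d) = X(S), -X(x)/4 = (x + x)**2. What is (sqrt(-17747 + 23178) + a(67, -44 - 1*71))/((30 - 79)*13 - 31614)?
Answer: -35913/64502 - sqrt(5431)/32251 ≈ -0.55906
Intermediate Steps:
X(x) = -16*x**2 (X(x) = -4*(x + x)**2 = -4*4*x**2 = -16*x**2)
a(S, d) = 1/2 + 4*S**2 (a(S, d) = 1/2 - (-4)*S**2 = 1/2 + 4*S**2)
(sqrt(-17747 + 23178) + a(67, -44 - 1*71))/((30 - 79)*13 - 31614) = (sqrt(-17747 + 23178) + (1/2 + 4*67**2))/((30 - 79)*13 - 31614) = (sqrt(5431) + (1/2 + 4*4489))/(-49*13 - 31614) = (sqrt(5431) + (1/2 + 17956))/(-637 - 31614) = (sqrt(5431) + 35913/2)/(-32251) = (35913/2 + sqrt(5431))*(-1/32251) = -35913/64502 - sqrt(5431)/32251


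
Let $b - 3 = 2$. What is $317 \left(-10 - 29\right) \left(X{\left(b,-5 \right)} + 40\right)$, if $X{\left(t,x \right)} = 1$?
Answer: $-506883$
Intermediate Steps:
$b = 5$ ($b = 3 + 2 = 5$)
$317 \left(-10 - 29\right) \left(X{\left(b,-5 \right)} + 40\right) = 317 \left(-10 - 29\right) \left(1 + 40\right) = 317 \left(\left(-39\right) 41\right) = 317 \left(-1599\right) = -506883$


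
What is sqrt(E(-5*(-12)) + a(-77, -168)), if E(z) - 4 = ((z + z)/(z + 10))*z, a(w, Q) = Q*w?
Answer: 10*sqrt(6391)/7 ≈ 114.21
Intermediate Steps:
E(z) = 4 + 2*z**2/(10 + z) (E(z) = 4 + ((z + z)/(z + 10))*z = 4 + ((2*z)/(10 + z))*z = 4 + (2*z/(10 + z))*z = 4 + 2*z**2/(10 + z))
sqrt(E(-5*(-12)) + a(-77, -168)) = sqrt(2*(20 + (-5*(-12))**2 + 2*(-5*(-12)))/(10 - 5*(-12)) - 168*(-77)) = sqrt(2*(20 + 60**2 + 2*60)/(10 + 60) + 12936) = sqrt(2*(20 + 3600 + 120)/70 + 12936) = sqrt(2*(1/70)*3740 + 12936) = sqrt(748/7 + 12936) = sqrt(91300/7) = 10*sqrt(6391)/7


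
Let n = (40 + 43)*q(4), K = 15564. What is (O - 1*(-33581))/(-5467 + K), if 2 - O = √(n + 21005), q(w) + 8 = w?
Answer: 33583/10097 - 3*√2297/10097 ≈ 3.3118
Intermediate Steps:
q(w) = -8 + w
n = -332 (n = (40 + 43)*(-8 + 4) = 83*(-4) = -332)
O = 2 - 3*√2297 (O = 2 - √(-332 + 21005) = 2 - √20673 = 2 - 3*√2297 ≈ -141.78)
(O - 1*(-33581))/(-5467 + K) = ((2 - 3*√2297) - 1*(-33581))/(-5467 + 15564) = ((2 - 3*√2297) + 33581)/10097 = (33583 - 3*√2297)*(1/10097) = 33583/10097 - 3*√2297/10097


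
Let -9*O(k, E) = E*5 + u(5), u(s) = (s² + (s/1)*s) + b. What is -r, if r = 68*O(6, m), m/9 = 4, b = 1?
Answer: 5236/3 ≈ 1745.3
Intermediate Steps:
u(s) = 1 + 2*s² (u(s) = (s² + (s/1)*s) + 1 = (s² + (s*1)*s) + 1 = (s² + s*s) + 1 = (s² + s²) + 1 = 2*s² + 1 = 1 + 2*s²)
m = 36 (m = 9*4 = 36)
O(k, E) = -17/3 - 5*E/9 (O(k, E) = -(E*5 + (1 + 2*5²))/9 = -(5*E + (1 + 2*25))/9 = -(5*E + (1 + 50))/9 = -(5*E + 51)/9 = -(51 + 5*E)/9 = -17/3 - 5*E/9)
r = -5236/3 (r = 68*(-17/3 - 5/9*36) = 68*(-17/3 - 20) = 68*(-77/3) = -5236/3 ≈ -1745.3)
-r = -1*(-5236/3) = 5236/3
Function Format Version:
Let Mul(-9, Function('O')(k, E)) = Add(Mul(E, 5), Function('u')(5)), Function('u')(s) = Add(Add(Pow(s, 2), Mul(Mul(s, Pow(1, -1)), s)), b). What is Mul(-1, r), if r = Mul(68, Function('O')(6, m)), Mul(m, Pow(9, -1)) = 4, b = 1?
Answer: Rational(5236, 3) ≈ 1745.3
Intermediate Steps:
Function('u')(s) = Add(1, Mul(2, Pow(s, 2))) (Function('u')(s) = Add(Add(Pow(s, 2), Mul(Mul(s, Pow(1, -1)), s)), 1) = Add(Add(Pow(s, 2), Mul(Mul(s, 1), s)), 1) = Add(Add(Pow(s, 2), Mul(s, s)), 1) = Add(Add(Pow(s, 2), Pow(s, 2)), 1) = Add(Mul(2, Pow(s, 2)), 1) = Add(1, Mul(2, Pow(s, 2))))
m = 36 (m = Mul(9, 4) = 36)
Function('O')(k, E) = Add(Rational(-17, 3), Mul(Rational(-5, 9), E)) (Function('O')(k, E) = Mul(Rational(-1, 9), Add(Mul(E, 5), Add(1, Mul(2, Pow(5, 2))))) = Mul(Rational(-1, 9), Add(Mul(5, E), Add(1, Mul(2, 25)))) = Mul(Rational(-1, 9), Add(Mul(5, E), Add(1, 50))) = Mul(Rational(-1, 9), Add(Mul(5, E), 51)) = Mul(Rational(-1, 9), Add(51, Mul(5, E))) = Add(Rational(-17, 3), Mul(Rational(-5, 9), E)))
r = Rational(-5236, 3) (r = Mul(68, Add(Rational(-17, 3), Mul(Rational(-5, 9), 36))) = Mul(68, Add(Rational(-17, 3), -20)) = Mul(68, Rational(-77, 3)) = Rational(-5236, 3) ≈ -1745.3)
Mul(-1, r) = Mul(-1, Rational(-5236, 3)) = Rational(5236, 3)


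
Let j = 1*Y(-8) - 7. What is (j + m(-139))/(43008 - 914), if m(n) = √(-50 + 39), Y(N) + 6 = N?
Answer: -21/42094 + I*√11/42094 ≈ -0.00049888 + 7.8791e-5*I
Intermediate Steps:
Y(N) = -6 + N
m(n) = I*√11 (m(n) = √(-11) = I*√11)
j = -21 (j = 1*(-6 - 8) - 7 = 1*(-14) - 7 = -14 - 7 = -21)
(j + m(-139))/(43008 - 914) = (-21 + I*√11)/(43008 - 914) = (-21 + I*√11)/42094 = (-21 + I*√11)*(1/42094) = -21/42094 + I*√11/42094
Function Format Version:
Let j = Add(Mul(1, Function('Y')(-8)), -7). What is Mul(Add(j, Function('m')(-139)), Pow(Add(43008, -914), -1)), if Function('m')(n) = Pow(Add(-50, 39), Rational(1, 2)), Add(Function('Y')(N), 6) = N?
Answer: Add(Rational(-21, 42094), Mul(Rational(1, 42094), I, Pow(11, Rational(1, 2)))) ≈ Add(-0.00049888, Mul(7.8791e-5, I))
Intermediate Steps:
Function('Y')(N) = Add(-6, N)
Function('m')(n) = Mul(I, Pow(11, Rational(1, 2))) (Function('m')(n) = Pow(-11, Rational(1, 2)) = Mul(I, Pow(11, Rational(1, 2))))
j = -21 (j = Add(Mul(1, Add(-6, -8)), -7) = Add(Mul(1, -14), -7) = Add(-14, -7) = -21)
Mul(Add(j, Function('m')(-139)), Pow(Add(43008, -914), -1)) = Mul(Add(-21, Mul(I, Pow(11, Rational(1, 2)))), Pow(Add(43008, -914), -1)) = Mul(Add(-21, Mul(I, Pow(11, Rational(1, 2)))), Pow(42094, -1)) = Mul(Add(-21, Mul(I, Pow(11, Rational(1, 2)))), Rational(1, 42094)) = Add(Rational(-21, 42094), Mul(Rational(1, 42094), I, Pow(11, Rational(1, 2))))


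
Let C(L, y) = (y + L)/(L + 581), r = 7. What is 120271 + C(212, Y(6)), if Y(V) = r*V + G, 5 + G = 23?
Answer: 95375175/793 ≈ 1.2027e+5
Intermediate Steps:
G = 18 (G = -5 + 23 = 18)
Y(V) = 18 + 7*V (Y(V) = 7*V + 18 = 18 + 7*V)
C(L, y) = (L + y)/(581 + L)
120271 + C(212, Y(6)) = 120271 + (212 + (18 + 7*6))/(581 + 212) = 120271 + (212 + (18 + 42))/793 = 120271 + (212 + 60)/793 = 120271 + (1/793)*272 = 120271 + 272/793 = 95375175/793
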